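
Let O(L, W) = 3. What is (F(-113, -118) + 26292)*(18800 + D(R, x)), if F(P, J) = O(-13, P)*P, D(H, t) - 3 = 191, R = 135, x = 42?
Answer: 492951282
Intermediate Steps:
D(H, t) = 194 (D(H, t) = 3 + 191 = 194)
F(P, J) = 3*P
(F(-113, -118) + 26292)*(18800 + D(R, x)) = (3*(-113) + 26292)*(18800 + 194) = (-339 + 26292)*18994 = 25953*18994 = 492951282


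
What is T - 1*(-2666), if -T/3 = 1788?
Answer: -2698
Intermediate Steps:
T = -5364 (T = -3*1788 = -5364)
T - 1*(-2666) = -5364 - 1*(-2666) = -5364 + 2666 = -2698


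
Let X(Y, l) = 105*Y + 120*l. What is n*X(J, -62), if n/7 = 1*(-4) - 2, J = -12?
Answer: 365400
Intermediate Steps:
n = -42 (n = 7*(1*(-4) - 2) = 7*(-4 - 2) = 7*(-6) = -42)
n*X(J, -62) = -42*(105*(-12) + 120*(-62)) = -42*(-1260 - 7440) = -42*(-8700) = 365400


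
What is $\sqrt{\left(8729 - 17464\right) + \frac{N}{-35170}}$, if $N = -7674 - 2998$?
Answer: $\frac{i \sqrt{2701049651815}}{17585} \approx 93.46 i$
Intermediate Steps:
$N = -10672$
$\sqrt{\left(8729 - 17464\right) + \frac{N}{-35170}} = \sqrt{\left(8729 - 17464\right) - \frac{10672}{-35170}} = \sqrt{-8735 - - \frac{5336}{17585}} = \sqrt{-8735 + \frac{5336}{17585}} = \sqrt{- \frac{153599639}{17585}} = \frac{i \sqrt{2701049651815}}{17585}$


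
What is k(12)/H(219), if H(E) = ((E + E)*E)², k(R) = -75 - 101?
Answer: -44/2300257521 ≈ -1.9128e-8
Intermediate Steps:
k(R) = -176
H(E) = 4*E⁴ (H(E) = ((2*E)*E)² = (2*E²)² = 4*E⁴)
k(12)/H(219) = -176/(4*219⁴) = -176/(4*2300257521) = -176/9201030084 = -176*1/9201030084 = -44/2300257521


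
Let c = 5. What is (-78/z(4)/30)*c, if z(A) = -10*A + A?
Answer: 13/36 ≈ 0.36111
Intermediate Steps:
z(A) = -9*A
(-78/z(4)/30)*c = (-78/((-9*4))/30)*5 = (-78/(-36)*(1/30))*5 = (-78*(-1/36)*(1/30))*5 = ((13/6)*(1/30))*5 = (13/180)*5 = 13/36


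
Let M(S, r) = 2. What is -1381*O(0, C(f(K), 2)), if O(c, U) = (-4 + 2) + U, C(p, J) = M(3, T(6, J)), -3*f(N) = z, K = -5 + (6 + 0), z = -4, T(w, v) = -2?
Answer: 0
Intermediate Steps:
K = 1 (K = -5 + 6 = 1)
f(N) = 4/3 (f(N) = -1/3*(-4) = 4/3)
C(p, J) = 2
O(c, U) = -2 + U
-1381*O(0, C(f(K), 2)) = -1381*(-2 + 2) = -1381*0 = 0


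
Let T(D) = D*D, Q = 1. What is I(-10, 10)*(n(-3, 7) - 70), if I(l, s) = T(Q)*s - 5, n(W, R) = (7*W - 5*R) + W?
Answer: -645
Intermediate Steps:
T(D) = D²
n(W, R) = -5*R + 8*W (n(W, R) = (-5*R + 7*W) + W = -5*R + 8*W)
I(l, s) = -5 + s (I(l, s) = 1²*s - 5 = 1*s - 5 = s - 5 = -5 + s)
I(-10, 10)*(n(-3, 7) - 70) = (-5 + 10)*((-5*7 + 8*(-3)) - 70) = 5*((-35 - 24) - 70) = 5*(-59 - 70) = 5*(-129) = -645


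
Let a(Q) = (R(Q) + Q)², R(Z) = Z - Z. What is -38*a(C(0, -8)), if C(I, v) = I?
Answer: 0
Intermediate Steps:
R(Z) = 0
a(Q) = Q² (a(Q) = (0 + Q)² = Q²)
-38*a(C(0, -8)) = -38*0² = -38*0 = 0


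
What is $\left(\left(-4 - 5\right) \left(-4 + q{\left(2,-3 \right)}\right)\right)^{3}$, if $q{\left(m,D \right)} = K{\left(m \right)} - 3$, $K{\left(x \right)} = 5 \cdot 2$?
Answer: $-19683$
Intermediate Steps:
$K{\left(x \right)} = 10$
$q{\left(m,D \right)} = 7$ ($q{\left(m,D \right)} = 10 - 3 = 7$)
$\left(\left(-4 - 5\right) \left(-4 + q{\left(2,-3 \right)}\right)\right)^{3} = \left(\left(-4 - 5\right) \left(-4 + 7\right)\right)^{3} = \left(\left(-9\right) 3\right)^{3} = \left(-27\right)^{3} = -19683$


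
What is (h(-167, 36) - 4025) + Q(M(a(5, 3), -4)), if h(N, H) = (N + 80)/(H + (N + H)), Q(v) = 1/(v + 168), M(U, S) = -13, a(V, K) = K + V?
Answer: -11850909/2945 ≈ -4024.1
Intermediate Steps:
Q(v) = 1/(168 + v)
h(N, H) = (80 + N)/(N + 2*H) (h(N, H) = (80 + N)/(H + (H + N)) = (80 + N)/(N + 2*H))
(h(-167, 36) - 4025) + Q(M(a(5, 3), -4)) = ((80 - 167)/(-167 + 2*36) - 4025) + 1/(168 - 13) = (-87/(-167 + 72) - 4025) + 1/155 = (-87/(-95) - 4025) + 1/155 = (-1/95*(-87) - 4025) + 1/155 = (87/95 - 4025) + 1/155 = -382288/95 + 1/155 = -11850909/2945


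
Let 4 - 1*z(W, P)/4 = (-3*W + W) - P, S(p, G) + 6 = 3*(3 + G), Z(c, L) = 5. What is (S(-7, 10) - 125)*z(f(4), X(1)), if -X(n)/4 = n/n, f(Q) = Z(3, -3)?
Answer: -3680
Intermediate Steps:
f(Q) = 5
S(p, G) = 3 + 3*G (S(p, G) = -6 + 3*(3 + G) = -6 + (9 + 3*G) = 3 + 3*G)
X(n) = -4 (X(n) = -4*n/n = -4*1 = -4)
z(W, P) = 16 + 4*P + 8*W (z(W, P) = 16 - 4*((-3*W + W) - P) = 16 - 4*(-2*W - P) = 16 - 4*(-P - 2*W) = 16 + (4*P + 8*W) = 16 + 4*P + 8*W)
(S(-7, 10) - 125)*z(f(4), X(1)) = ((3 + 3*10) - 125)*(16 + 4*(-4) + 8*5) = ((3 + 30) - 125)*(16 - 16 + 40) = (33 - 125)*40 = -92*40 = -3680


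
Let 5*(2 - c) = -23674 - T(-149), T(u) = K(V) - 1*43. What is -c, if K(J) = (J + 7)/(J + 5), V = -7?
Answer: -23641/5 ≈ -4728.2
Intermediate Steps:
K(J) = (7 + J)/(5 + J)
T(u) = -43 (T(u) = (7 - 7)/(5 - 7) - 1*43 = 0/(-2) - 43 = -½*0 - 43 = 0 - 43 = -43)
c = 23641/5 (c = 2 - (-23674 - 1*(-43))/5 = 2 - (-23674 + 43)/5 = 2 - ⅕*(-23631) = 2 + 23631/5 = 23641/5 ≈ 4728.2)
-c = -1*23641/5 = -23641/5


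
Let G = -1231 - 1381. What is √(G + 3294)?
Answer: √682 ≈ 26.115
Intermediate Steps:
G = -2612
√(G + 3294) = √(-2612 + 3294) = √682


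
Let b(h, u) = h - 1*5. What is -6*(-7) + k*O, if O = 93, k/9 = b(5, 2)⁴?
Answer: 42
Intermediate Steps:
b(h, u) = -5 + h (b(h, u) = h - 5 = -5 + h)
k = 0 (k = 9*(-5 + 5)⁴ = 9*0⁴ = 9*0 = 0)
-6*(-7) + k*O = -6*(-7) + 0*93 = 42 + 0 = 42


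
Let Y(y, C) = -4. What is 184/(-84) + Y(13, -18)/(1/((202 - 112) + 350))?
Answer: -37006/21 ≈ -1762.2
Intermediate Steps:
184/(-84) + Y(13, -18)/(1/((202 - 112) + 350)) = 184/(-84) - 4/(1/((202 - 112) + 350)) = 184*(-1/84) - 4/(1/(90 + 350)) = -46/21 - 4/(1/440) = -46/21 - 4/1/440 = -46/21 - 4*440 = -46/21 - 1760 = -37006/21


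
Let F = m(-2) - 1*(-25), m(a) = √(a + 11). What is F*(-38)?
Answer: -1064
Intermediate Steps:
m(a) = √(11 + a)
F = 28 (F = √(11 - 2) - 1*(-25) = √9 + 25 = 3 + 25 = 28)
F*(-38) = 28*(-38) = -1064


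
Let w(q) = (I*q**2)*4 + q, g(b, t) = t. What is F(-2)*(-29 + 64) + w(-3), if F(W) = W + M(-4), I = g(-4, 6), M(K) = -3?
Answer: 38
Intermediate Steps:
I = 6
F(W) = -3 + W (F(W) = W - 3 = -3 + W)
w(q) = q + 24*q**2 (w(q) = (6*q**2)*4 + q = 24*q**2 + q = q + 24*q**2)
F(-2)*(-29 + 64) + w(-3) = (-3 - 2)*(-29 + 64) - 3*(1 + 24*(-3)) = -5*35 - 3*(1 - 72) = -175 - 3*(-71) = -175 + 213 = 38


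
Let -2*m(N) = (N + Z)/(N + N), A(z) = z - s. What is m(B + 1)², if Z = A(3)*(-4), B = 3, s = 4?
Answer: ¼ ≈ 0.25000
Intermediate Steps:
A(z) = -4 + z (A(z) = z - 1*4 = z - 4 = -4 + z)
Z = 4 (Z = (-4 + 3)*(-4) = -1*(-4) = 4)
m(N) = -(4 + N)/(4*N) (m(N) = -(N + 4)/(2*(N + N)) = -(4 + N)/(2*(2*N)) = -(4 + N)*1/(2*N)/2 = -(4 + N)/(4*N))
m(B + 1)² = ((-4 - (3 + 1))/(4*(3 + 1)))² = ((¼)*(-4 - 1*4)/4)² = ((¼)*(¼)*(-4 - 4))² = ((¼)*(¼)*(-8))² = (-½)² = ¼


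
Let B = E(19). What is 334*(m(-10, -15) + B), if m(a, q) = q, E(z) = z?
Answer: 1336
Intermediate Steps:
B = 19
334*(m(-10, -15) + B) = 334*(-15 + 19) = 334*4 = 1336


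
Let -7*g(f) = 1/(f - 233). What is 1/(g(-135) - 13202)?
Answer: -2576/34008351 ≈ -7.5746e-5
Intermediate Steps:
g(f) = -1/(7*(-233 + f)) (g(f) = -1/(7*(f - 233)) = -1/(7*(-233 + f)))
1/(g(-135) - 13202) = 1/(-1/(-1631 + 7*(-135)) - 13202) = 1/(-1/(-1631 - 945) - 13202) = 1/(-1/(-2576) - 13202) = 1/(-1*(-1/2576) - 13202) = 1/(1/2576 - 13202) = 1/(-34008351/2576) = -2576/34008351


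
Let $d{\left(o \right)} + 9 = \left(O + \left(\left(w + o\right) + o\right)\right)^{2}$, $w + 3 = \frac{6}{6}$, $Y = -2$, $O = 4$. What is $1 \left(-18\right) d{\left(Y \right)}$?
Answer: $90$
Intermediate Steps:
$w = -2$ ($w = -3 + \frac{6}{6} = -3 + 6 \cdot \frac{1}{6} = -3 + 1 = -2$)
$d{\left(o \right)} = -9 + \left(2 + 2 o\right)^{2}$ ($d{\left(o \right)} = -9 + \left(4 + \left(\left(-2 + o\right) + o\right)\right)^{2} = -9 + \left(4 + \left(-2 + 2 o\right)\right)^{2} = -9 + \left(2 + 2 o\right)^{2}$)
$1 \left(-18\right) d{\left(Y \right)} = 1 \left(-18\right) \left(-9 + 4 \left(1 - 2\right)^{2}\right) = - 18 \left(-9 + 4 \left(-1\right)^{2}\right) = - 18 \left(-9 + 4 \cdot 1\right) = - 18 \left(-9 + 4\right) = \left(-18\right) \left(-5\right) = 90$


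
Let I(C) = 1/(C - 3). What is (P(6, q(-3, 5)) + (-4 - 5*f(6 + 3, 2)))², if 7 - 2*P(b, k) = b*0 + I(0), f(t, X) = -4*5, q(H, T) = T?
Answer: 89401/9 ≈ 9933.4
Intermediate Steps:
I(C) = 1/(-3 + C)
f(t, X) = -20
P(b, k) = 11/3 (P(b, k) = 7/2 - (b*0 + 1/(-3 + 0))/2 = 7/2 - (0 + 1/(-3))/2 = 7/2 - (0 - ⅓)/2 = 7/2 - ½*(-⅓) = 7/2 + ⅙ = 11/3)
(P(6, q(-3, 5)) + (-4 - 5*f(6 + 3, 2)))² = (11/3 + (-4 - 5*(-20)))² = (11/3 + (-4 + 100))² = (11/3 + 96)² = (299/3)² = 89401/9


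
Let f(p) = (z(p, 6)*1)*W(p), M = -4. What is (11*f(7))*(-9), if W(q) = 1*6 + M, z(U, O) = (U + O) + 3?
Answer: -3168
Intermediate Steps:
z(U, O) = 3 + O + U (z(U, O) = (O + U) + 3 = 3 + O + U)
W(q) = 2 (W(q) = 1*6 - 4 = 6 - 4 = 2)
f(p) = 18 + 2*p (f(p) = ((3 + 6 + p)*1)*2 = ((9 + p)*1)*2 = (9 + p)*2 = 18 + 2*p)
(11*f(7))*(-9) = (11*(18 + 2*7))*(-9) = (11*(18 + 14))*(-9) = (11*32)*(-9) = 352*(-9) = -3168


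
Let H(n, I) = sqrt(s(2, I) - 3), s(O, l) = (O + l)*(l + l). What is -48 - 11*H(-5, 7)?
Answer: -48 - 11*sqrt(123) ≈ -170.00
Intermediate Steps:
s(O, l) = 2*l*(O + l) (s(O, l) = (O + l)*(2*l) = 2*l*(O + l))
H(n, I) = sqrt(-3 + 2*I*(2 + I)) (H(n, I) = sqrt(2*I*(2 + I) - 3) = sqrt(-3 + 2*I*(2 + I)))
-48 - 11*H(-5, 7) = -48 - 11*sqrt(-3 + 2*7*(2 + 7)) = -48 - 11*sqrt(-3 + 2*7*9) = -48 - 11*sqrt(-3 + 126) = -48 - 11*sqrt(123)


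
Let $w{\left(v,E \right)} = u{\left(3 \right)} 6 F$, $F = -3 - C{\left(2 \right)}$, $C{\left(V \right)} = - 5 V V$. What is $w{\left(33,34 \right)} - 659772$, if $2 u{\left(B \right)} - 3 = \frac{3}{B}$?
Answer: $-659568$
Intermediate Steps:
$C{\left(V \right)} = - 5 V^{2}$
$F = 17$ ($F = -3 - - 5 \cdot 2^{2} = -3 - \left(-5\right) 4 = -3 - -20 = -3 + 20 = 17$)
$u{\left(B \right)} = \frac{3}{2} + \frac{3}{2 B}$ ($u{\left(B \right)} = \frac{3}{2} + \frac{3 \frac{1}{B}}{2} = \frac{3}{2} + \frac{3}{2 B}$)
$w{\left(v,E \right)} = 204$ ($w{\left(v,E \right)} = \frac{3 \left(1 + 3\right)}{2 \cdot 3} \cdot 6 \cdot 17 = \frac{3}{2} \cdot \frac{1}{3} \cdot 4 \cdot 6 \cdot 17 = 2 \cdot 6 \cdot 17 = 12 \cdot 17 = 204$)
$w{\left(33,34 \right)} - 659772 = 204 - 659772 = -659568$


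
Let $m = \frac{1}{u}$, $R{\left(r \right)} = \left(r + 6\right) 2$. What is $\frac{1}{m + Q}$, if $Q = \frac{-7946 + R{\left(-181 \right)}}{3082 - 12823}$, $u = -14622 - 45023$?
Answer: $\frac{34176585}{29106187} \approx 1.1742$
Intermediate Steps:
$R{\left(r \right)} = 12 + 2 r$ ($R{\left(r \right)} = \left(6 + r\right) 2 = 12 + 2 r$)
$u = -59645$ ($u = -14622 - 45023 = -59645$)
$Q = \frac{488}{573}$ ($Q = \frac{-7946 + \left(12 + 2 \left(-181\right)\right)}{3082 - 12823} = \frac{-7946 + \left(12 - 362\right)}{-9741} = \left(-7946 - 350\right) \left(- \frac{1}{9741}\right) = \left(-8296\right) \left(- \frac{1}{9741}\right) = \frac{488}{573} \approx 0.85166$)
$m = - \frac{1}{59645}$ ($m = \frac{1}{-59645} = - \frac{1}{59645} \approx -1.6766 \cdot 10^{-5}$)
$\frac{1}{m + Q} = \frac{1}{- \frac{1}{59645} + \frac{488}{573}} = \frac{1}{\frac{29106187}{34176585}} = \frac{34176585}{29106187}$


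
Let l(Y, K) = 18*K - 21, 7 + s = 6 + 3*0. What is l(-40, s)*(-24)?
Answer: 936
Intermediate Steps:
s = -1 (s = -7 + (6 + 3*0) = -7 + (6 + 0) = -7 + 6 = -1)
l(Y, K) = -21 + 18*K
l(-40, s)*(-24) = (-21 + 18*(-1))*(-24) = (-21 - 18)*(-24) = -39*(-24) = 936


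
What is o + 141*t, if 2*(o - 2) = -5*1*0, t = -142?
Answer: -20020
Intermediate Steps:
o = 2 (o = 2 + (-5*1*0)/2 = 2 + (-5*0)/2 = 2 + (½)*0 = 2 + 0 = 2)
o + 141*t = 2 + 141*(-142) = 2 - 20022 = -20020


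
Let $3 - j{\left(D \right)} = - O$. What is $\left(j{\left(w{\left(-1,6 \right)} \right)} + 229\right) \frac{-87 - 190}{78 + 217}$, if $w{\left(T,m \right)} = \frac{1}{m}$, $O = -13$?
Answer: $- \frac{60663}{295} \approx -205.64$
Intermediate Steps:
$j{\left(D \right)} = -10$ ($j{\left(D \right)} = 3 - \left(-1\right) \left(-13\right) = 3 - 13 = -10$)
$\left(j{\left(w{\left(-1,6 \right)} \right)} + 229\right) \frac{-87 - 190}{78 + 217} = \left(-10 + 229\right) \frac{-87 - 190}{78 + 217} = 219 \left(- \frac{277}{295}\right) = - \frac{60663}{295}$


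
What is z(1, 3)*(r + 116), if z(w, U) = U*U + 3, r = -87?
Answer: 348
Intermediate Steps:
z(w, U) = 3 + U² (z(w, U) = U² + 3 = 3 + U²)
z(1, 3)*(r + 116) = (3 + 3²)*(-87 + 116) = (3 + 9)*29 = 12*29 = 348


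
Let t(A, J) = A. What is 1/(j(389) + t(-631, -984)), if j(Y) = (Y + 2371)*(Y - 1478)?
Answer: -1/3006271 ≈ -3.3264e-7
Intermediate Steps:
j(Y) = (-1478 + Y)*(2371 + Y) (j(Y) = (2371 + Y)*(-1478 + Y) = (-1478 + Y)*(2371 + Y))
1/(j(389) + t(-631, -984)) = 1/((-3504338 + 389**2 + 893*389) - 631) = 1/((-3504338 + 151321 + 347377) - 631) = 1/(-3005640 - 631) = 1/(-3006271) = -1/3006271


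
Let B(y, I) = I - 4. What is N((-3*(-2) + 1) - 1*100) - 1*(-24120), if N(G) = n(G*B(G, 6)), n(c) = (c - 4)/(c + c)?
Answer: 4486415/186 ≈ 24121.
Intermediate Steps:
B(y, I) = -4 + I
n(c) = (-4 + c)/(2*c) (n(c) = (-4 + c)/((2*c)) = (-4 + c)*(1/(2*c)) = (-4 + c)/(2*c))
N(G) = (-4 + 2*G)/(4*G) (N(G) = (-4 + G*(-4 + 6))/(2*((G*(-4 + 6)))) = (-4 + G*2)/(2*((G*2))) = (-4 + 2*G)/(2*((2*G))) = (1/(2*G))*(-4 + 2*G)/2 = (-4 + 2*G)/(4*G))
N((-3*(-2) + 1) - 1*100) - 1*(-24120) = (-2 + ((-3*(-2) + 1) - 1*100))/(2*((-3*(-2) + 1) - 1*100)) - 1*(-24120) = (-2 + ((6 + 1) - 100))/(2*((6 + 1) - 100)) + 24120 = (-2 + (7 - 100))/(2*(7 - 100)) + 24120 = (½)*(-2 - 93)/(-93) + 24120 = (½)*(-1/93)*(-95) + 24120 = 95/186 + 24120 = 4486415/186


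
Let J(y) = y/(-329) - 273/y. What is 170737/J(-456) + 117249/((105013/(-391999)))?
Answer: -192900013296887/548560277 ≈ -3.5165e+5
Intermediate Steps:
J(y) = -273/y - y/329 (J(y) = y*(-1/329) - 273/y = -y/329 - 273/y = -273/y - y/329)
170737/J(-456) + 117249/((105013/(-391999))) = 170737/(-273/(-456) - 1/329*(-456)) + 117249/((105013/(-391999))) = 170737/(-273*(-1/456) + 456/329) + 117249/((105013*(-1/391999))) = 170737/(91/152 + 456/329) + 117249/(-105013/391999) = 170737/(99251/50008) + 117249*(-391999/105013) = 170737*(50008/99251) - 2419025829/5527 = 8538215896/99251 - 2419025829/5527 = -192900013296887/548560277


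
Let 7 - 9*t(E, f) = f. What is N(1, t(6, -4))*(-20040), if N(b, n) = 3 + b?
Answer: -80160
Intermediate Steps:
t(E, f) = 7/9 - f/9
N(1, t(6, -4))*(-20040) = (3 + 1)*(-20040) = 4*(-20040) = -80160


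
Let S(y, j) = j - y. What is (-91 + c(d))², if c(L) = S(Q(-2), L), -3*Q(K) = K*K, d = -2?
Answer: 75625/9 ≈ 8402.8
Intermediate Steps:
Q(K) = -K²/3 (Q(K) = -K*K/3 = -K²/3)
c(L) = 4/3 + L (c(L) = L - (-1)*(-2)²/3 = L - (-1)*4/3 = L - 1*(-4/3) = L + 4/3 = 4/3 + L)
(-91 + c(d))² = (-91 + (4/3 - 2))² = (-91 - ⅔)² = (-275/3)² = 75625/9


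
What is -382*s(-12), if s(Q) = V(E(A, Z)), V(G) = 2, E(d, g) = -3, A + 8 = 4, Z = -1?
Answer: -764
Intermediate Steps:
A = -4 (A = -8 + 4 = -4)
s(Q) = 2
-382*s(-12) = -382*2 = -764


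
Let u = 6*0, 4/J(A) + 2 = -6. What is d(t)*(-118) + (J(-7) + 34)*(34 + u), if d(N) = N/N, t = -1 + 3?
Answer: 1021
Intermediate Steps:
J(A) = -½ (J(A) = 4/(-2 - 6) = 4/(-8) = 4*(-⅛) = -½)
t = 2
d(N) = 1
u = 0
d(t)*(-118) + (J(-7) + 34)*(34 + u) = 1*(-118) + (-½ + 34)*(34 + 0) = -118 + (67/2)*34 = -118 + 1139 = 1021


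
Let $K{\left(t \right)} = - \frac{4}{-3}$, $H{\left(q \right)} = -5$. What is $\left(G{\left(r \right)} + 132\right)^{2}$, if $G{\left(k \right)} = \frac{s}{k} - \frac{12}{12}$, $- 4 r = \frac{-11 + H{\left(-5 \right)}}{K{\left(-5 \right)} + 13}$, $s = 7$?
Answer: $\frac{3508129}{144} \approx 24362.0$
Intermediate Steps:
$K{\left(t \right)} = \frac{4}{3}$ ($K{\left(t \right)} = \left(-4\right) \left(- \frac{1}{3}\right) = \frac{4}{3}$)
$r = \frac{12}{43}$ ($r = - \frac{\left(-11 - 5\right) \frac{1}{\frac{4}{3} + 13}}{4} = - \frac{\left(-16\right) \frac{1}{\frac{43}{3}}}{4} = - \frac{\left(-16\right) \frac{3}{43}}{4} = \left(- \frac{1}{4}\right) \left(- \frac{48}{43}\right) = \frac{12}{43} \approx 0.27907$)
$G{\left(k \right)} = -1 + \frac{7}{k}$ ($G{\left(k \right)} = \frac{7}{k} - \frac{12}{12} = \frac{7}{k} - 1 = -1 + \frac{7}{k}$)
$\left(G{\left(r \right)} + 132\right)^{2} = \left(\frac{7 - \frac{12}{43}}{\frac{12}{43}} + 132\right)^{2} = \left(\frac{43 \left(7 - \frac{12}{43}\right)}{12} + 132\right)^{2} = \left(\frac{43}{12} \cdot \frac{289}{43} + 132\right)^{2} = \left(\frac{289}{12} + 132\right)^{2} = \left(\frac{1873}{12}\right)^{2} = \frac{3508129}{144}$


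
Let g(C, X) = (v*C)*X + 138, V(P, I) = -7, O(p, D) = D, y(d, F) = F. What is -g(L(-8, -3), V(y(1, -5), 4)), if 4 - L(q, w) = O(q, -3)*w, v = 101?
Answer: -3673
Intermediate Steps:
L(q, w) = 4 + 3*w (L(q, w) = 4 - (-3)*w = 4 + 3*w)
g(C, X) = 138 + 101*C*X (g(C, X) = (101*C)*X + 138 = 101*C*X + 138 = 138 + 101*C*X)
-g(L(-8, -3), V(y(1, -5), 4)) = -(138 + 101*(4 + 3*(-3))*(-7)) = -(138 + 101*(4 - 9)*(-7)) = -(138 + 101*(-5)*(-7)) = -(138 + 3535) = -1*3673 = -3673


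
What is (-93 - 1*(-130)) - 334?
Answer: -297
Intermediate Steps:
(-93 - 1*(-130)) - 334 = (-93 + 130) - 334 = 37 - 334 = -297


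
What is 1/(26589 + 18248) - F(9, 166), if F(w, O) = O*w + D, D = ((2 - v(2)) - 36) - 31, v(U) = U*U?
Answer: -63892724/44837 ≈ -1425.0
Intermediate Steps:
v(U) = U²
D = -69 (D = ((2 - 1*2²) - 36) - 31 = ((2 - 1*4) - 36) - 31 = ((2 - 4) - 36) - 31 = (-2 - 36) - 31 = -38 - 31 = -69)
F(w, O) = -69 + O*w (F(w, O) = O*w - 69 = -69 + O*w)
1/(26589 + 18248) - F(9, 166) = 1/(26589 + 18248) - (-69 + 166*9) = 1/44837 - (-69 + 1494) = 1/44837 - 1*1425 = 1/44837 - 1425 = -63892724/44837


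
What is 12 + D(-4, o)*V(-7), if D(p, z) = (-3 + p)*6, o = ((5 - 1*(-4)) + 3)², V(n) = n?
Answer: 306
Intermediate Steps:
o = 144 (o = ((5 + 4) + 3)² = (9 + 3)² = 12² = 144)
D(p, z) = -18 + 6*p
12 + D(-4, o)*V(-7) = 12 + (-18 + 6*(-4))*(-7) = 12 + (-18 - 24)*(-7) = 12 - 42*(-7) = 12 + 294 = 306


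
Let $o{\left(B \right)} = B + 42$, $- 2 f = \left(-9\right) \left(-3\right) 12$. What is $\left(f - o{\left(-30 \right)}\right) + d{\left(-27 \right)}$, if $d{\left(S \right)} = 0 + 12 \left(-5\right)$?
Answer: $-234$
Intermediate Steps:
$f = -162$ ($f = - \frac{\left(-9\right) \left(-3\right) 12}{2} = - \frac{27 \cdot 12}{2} = \left(- \frac{1}{2}\right) 324 = -162$)
$d{\left(S \right)} = -60$ ($d{\left(S \right)} = 0 - 60 = -60$)
$o{\left(B \right)} = 42 + B$
$\left(f - o{\left(-30 \right)}\right) + d{\left(-27 \right)} = \left(-162 - \left(42 - 30\right)\right) - 60 = \left(-162 - 12\right) - 60 = -174 - 60 = -234$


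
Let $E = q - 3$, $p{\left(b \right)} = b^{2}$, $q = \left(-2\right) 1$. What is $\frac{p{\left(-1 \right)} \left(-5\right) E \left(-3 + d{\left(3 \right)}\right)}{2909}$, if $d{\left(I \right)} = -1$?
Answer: $- \frac{100}{2909} \approx -0.034376$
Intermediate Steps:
$q = -2$
$E = -5$ ($E = -2 - 3 = -5$)
$\frac{p{\left(-1 \right)} \left(-5\right) E \left(-3 + d{\left(3 \right)}\right)}{2909} = \frac{\left(-1\right)^{2} \left(-5\right) \left(- 5 \left(-3 - 1\right)\right)}{2909} = 1 \left(-5\right) \left(\left(-5\right) \left(-4\right)\right) \frac{1}{2909} = \left(-5\right) 20 \cdot \frac{1}{2909} = \left(-100\right) \frac{1}{2909} = - \frac{100}{2909}$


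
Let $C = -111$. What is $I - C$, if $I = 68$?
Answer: $179$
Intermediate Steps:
$I - C = 68 - -111 = 68 + 111 = 179$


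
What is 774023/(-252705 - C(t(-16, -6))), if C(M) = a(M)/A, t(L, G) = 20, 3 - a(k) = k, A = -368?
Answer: -284840464/92995457 ≈ -3.0630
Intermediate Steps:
a(k) = 3 - k
C(M) = -3/368 + M/368 (C(M) = (3 - M)/(-368) = (3 - M)*(-1/368) = -3/368 + M/368)
774023/(-252705 - C(t(-16, -6))) = 774023/(-252705 - (-3/368 + (1/368)*20)) = 774023/(-252705 - (-3/368 + 5/92)) = 774023/(-252705 - 1*17/368) = 774023/(-252705 - 17/368) = 774023/(-92995457/368) = 774023*(-368/92995457) = -284840464/92995457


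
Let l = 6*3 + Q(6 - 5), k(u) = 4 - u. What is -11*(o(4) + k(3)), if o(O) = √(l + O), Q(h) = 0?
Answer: -11 - 11*√22 ≈ -62.595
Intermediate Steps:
l = 18 (l = 6*3 + 0 = 18 + 0 = 18)
o(O) = √(18 + O)
-11*(o(4) + k(3)) = -11*(√(18 + 4) + (4 - 1*3)) = -11*(√22 + (4 - 3)) = -11*(√22 + 1) = -11*(1 + √22) = -11 - 11*√22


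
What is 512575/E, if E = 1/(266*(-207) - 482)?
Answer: -28470465800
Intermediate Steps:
E = -1/55544 (E = 1/(-55062 - 482) = 1/(-55544) = -1/55544 ≈ -1.8004e-5)
512575/E = 512575/(-1/55544) = 512575*(-55544) = -28470465800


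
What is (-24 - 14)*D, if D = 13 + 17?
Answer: -1140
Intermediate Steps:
D = 30
(-24 - 14)*D = (-24 - 14)*30 = -38*30 = -1140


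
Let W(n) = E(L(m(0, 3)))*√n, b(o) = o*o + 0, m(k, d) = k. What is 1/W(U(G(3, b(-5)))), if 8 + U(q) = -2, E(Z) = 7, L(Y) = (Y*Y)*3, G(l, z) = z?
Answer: -I*√10/70 ≈ -0.045175*I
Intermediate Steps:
b(o) = o² (b(o) = o² + 0 = o²)
L(Y) = 3*Y² (L(Y) = Y²*3 = 3*Y²)
U(q) = -10 (U(q) = -8 - 2 = -10)
W(n) = 7*√n
1/W(U(G(3, b(-5)))) = 1/(7*√(-10)) = 1/(7*(I*√10)) = 1/(7*I*√10) = -I*√10/70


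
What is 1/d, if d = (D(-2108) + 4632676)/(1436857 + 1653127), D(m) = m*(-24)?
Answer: 772496/1170817 ≈ 0.65979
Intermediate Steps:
D(m) = -24*m
d = 1170817/772496 (d = (-24*(-2108) + 4632676)/(1436857 + 1653127) = (50592 + 4632676)/3089984 = 4683268*(1/3089984) = 1170817/772496 ≈ 1.5156)
1/d = 1/(1170817/772496) = 772496/1170817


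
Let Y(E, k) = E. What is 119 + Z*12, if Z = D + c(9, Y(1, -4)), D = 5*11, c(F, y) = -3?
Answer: 743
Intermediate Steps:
D = 55
Z = 52 (Z = 55 - 3 = 52)
119 + Z*12 = 119 + 52*12 = 119 + 624 = 743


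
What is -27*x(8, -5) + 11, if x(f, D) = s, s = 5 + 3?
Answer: -205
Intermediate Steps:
s = 8
x(f, D) = 8
-27*x(8, -5) + 11 = -27*8 + 11 = -216 + 11 = -205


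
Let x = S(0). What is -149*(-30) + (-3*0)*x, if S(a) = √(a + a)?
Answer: 4470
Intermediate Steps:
S(a) = √2*√a (S(a) = √(2*a) = √2*√a)
x = 0 (x = √2*√0 = √2*0 = 0)
-149*(-30) + (-3*0)*x = -149*(-30) - 3*0*0 = 4470 + 0*0 = 4470 + 0 = 4470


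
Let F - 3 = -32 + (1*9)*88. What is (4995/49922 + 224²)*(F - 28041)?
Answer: -34164211990613/24961 ≈ -1.3687e+9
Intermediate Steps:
F = 763 (F = 3 + (-32 + (1*9)*88) = 3 + (-32 + 9*88) = 3 + (-32 + 792) = 3 + 760 = 763)
(4995/49922 + 224²)*(F - 28041) = (4995/49922 + 224²)*(763 - 28041) = (4995*(1/49922) + 50176)*(-27278) = (4995/49922 + 50176)*(-27278) = (2504891267/49922)*(-27278) = -34164211990613/24961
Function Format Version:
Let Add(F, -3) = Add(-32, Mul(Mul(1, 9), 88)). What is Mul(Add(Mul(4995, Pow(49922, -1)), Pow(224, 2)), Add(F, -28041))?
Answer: Rational(-34164211990613, 24961) ≈ -1.3687e+9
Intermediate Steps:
F = 763 (F = Add(3, Add(-32, Mul(Mul(1, 9), 88))) = Add(3, Add(-32, Mul(9, 88))) = Add(3, Add(-32, 792)) = Add(3, 760) = 763)
Mul(Add(Mul(4995, Pow(49922, -1)), Pow(224, 2)), Add(F, -28041)) = Mul(Add(Mul(4995, Pow(49922, -1)), Pow(224, 2)), Add(763, -28041)) = Mul(Add(Mul(4995, Rational(1, 49922)), 50176), -27278) = Mul(Add(Rational(4995, 49922), 50176), -27278) = Mul(Rational(2504891267, 49922), -27278) = Rational(-34164211990613, 24961)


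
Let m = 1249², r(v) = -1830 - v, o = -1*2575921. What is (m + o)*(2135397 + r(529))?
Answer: -2166995964960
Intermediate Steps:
o = -2575921
m = 1560001
(m + o)*(2135397 + r(529)) = (1560001 - 2575921)*(2135397 + (-1830 - 1*529)) = -1015920*(2135397 + (-1830 - 529)) = -1015920*(2135397 - 2359) = -1015920*2133038 = -2166995964960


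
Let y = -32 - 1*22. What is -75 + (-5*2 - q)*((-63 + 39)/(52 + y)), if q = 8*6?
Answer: -771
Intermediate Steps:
q = 48
y = -54 (y = -32 - 22 = -54)
-75 + (-5*2 - q)*((-63 + 39)/(52 + y)) = -75 + (-5*2 - 1*48)*((-63 + 39)/(52 - 54)) = -75 + (-10 - 48)*(-24/(-2)) = -75 - (-1392)*(-1)/2 = -75 - 58*12 = -75 - 696 = -771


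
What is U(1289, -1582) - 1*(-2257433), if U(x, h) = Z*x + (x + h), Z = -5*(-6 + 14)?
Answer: 2205580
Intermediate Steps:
Z = -40 (Z = -5*8 = -40)
U(x, h) = h - 39*x (U(x, h) = -40*x + (x + h) = -40*x + (h + x) = h - 39*x)
U(1289, -1582) - 1*(-2257433) = (-1582 - 39*1289) - 1*(-2257433) = (-1582 - 50271) + 2257433 = -51853 + 2257433 = 2205580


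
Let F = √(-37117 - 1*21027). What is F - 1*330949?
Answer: -330949 + 4*I*√3634 ≈ -3.3095e+5 + 241.13*I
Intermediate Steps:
F = 4*I*√3634 (F = √(-37117 - 21027) = √(-58144) = 4*I*√3634 ≈ 241.13*I)
F - 1*330949 = 4*I*√3634 - 1*330949 = 4*I*√3634 - 330949 = -330949 + 4*I*√3634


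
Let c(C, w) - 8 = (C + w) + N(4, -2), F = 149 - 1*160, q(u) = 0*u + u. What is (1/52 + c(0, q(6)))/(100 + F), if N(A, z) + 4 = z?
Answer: 417/4628 ≈ 0.090104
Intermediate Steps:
N(A, z) = -4 + z
q(u) = u (q(u) = 0 + u = u)
F = -11 (F = 149 - 160 = -11)
c(C, w) = 2 + C + w (c(C, w) = 8 + ((C + w) + (-4 - 2)) = 8 + ((C + w) - 6) = 8 + (-6 + C + w) = 2 + C + w)
(1/52 + c(0, q(6)))/(100 + F) = (1/52 + (2 + 0 + 6))/(100 - 11) = (1/52 + 8)/89 = (417/52)*(1/89) = 417/4628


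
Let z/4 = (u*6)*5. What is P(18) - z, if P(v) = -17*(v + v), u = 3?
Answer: -972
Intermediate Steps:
z = 360 (z = 4*((3*6)*5) = 4*(18*5) = 4*90 = 360)
P(v) = -34*v
P(18) - z = -34*18 - 1*360 = -612 - 360 = -972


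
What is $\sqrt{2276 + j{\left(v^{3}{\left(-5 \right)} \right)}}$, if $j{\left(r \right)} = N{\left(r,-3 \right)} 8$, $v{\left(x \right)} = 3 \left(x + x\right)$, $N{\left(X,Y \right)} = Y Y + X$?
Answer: $2 i \sqrt{53413} \approx 462.23 i$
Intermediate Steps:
$N{\left(X,Y \right)} = X + Y^{2}$ ($N{\left(X,Y \right)} = Y^{2} + X = X + Y^{2}$)
$v{\left(x \right)} = 6 x$ ($v{\left(x \right)} = 3 \cdot 2 x = 6 x$)
$j{\left(r \right)} = 72 + 8 r$ ($j{\left(r \right)} = \left(r + \left(-3\right)^{2}\right) 8 = \left(r + 9\right) 8 = \left(9 + r\right) 8 = 72 + 8 r$)
$\sqrt{2276 + j{\left(v^{3}{\left(-5 \right)} \right)}} = \sqrt{2276 + \left(72 + 8 \left(6 \left(-5\right)\right)^{3}\right)} = \sqrt{2276 + \left(72 + 8 \left(-30\right)^{3}\right)} = \sqrt{2276 + \left(72 + 8 \left(-27000\right)\right)} = \sqrt{2276 + \left(72 - 216000\right)} = \sqrt{2276 - 215928} = \sqrt{-213652} = 2 i \sqrt{53413}$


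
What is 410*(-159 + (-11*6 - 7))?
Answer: -95120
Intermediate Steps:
410*(-159 + (-11*6 - 7)) = 410*(-159 + (-66 - 7)) = 410*(-159 - 73) = 410*(-232) = -95120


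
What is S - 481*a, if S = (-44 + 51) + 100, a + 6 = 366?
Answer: -173053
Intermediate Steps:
a = 360 (a = -6 + 366 = 360)
S = 107 (S = 7 + 100 = 107)
S - 481*a = 107 - 481*360 = 107 - 173160 = -173053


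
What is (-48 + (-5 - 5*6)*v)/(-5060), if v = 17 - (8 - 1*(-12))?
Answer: -57/5060 ≈ -0.011265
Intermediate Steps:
v = -3 (v = 17 - (8 + 12) = 17 - 1*20 = 17 - 20 = -3)
(-48 + (-5 - 5*6)*v)/(-5060) = (-48 + (-5 - 5*6)*(-3))/(-5060) = (-48 + (-5 - 30)*(-3))*(-1/5060) = (-48 - 35*(-3))*(-1/5060) = (-48 + 105)*(-1/5060) = 57*(-1/5060) = -57/5060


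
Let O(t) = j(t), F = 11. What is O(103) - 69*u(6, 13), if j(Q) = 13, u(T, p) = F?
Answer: -746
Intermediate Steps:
u(T, p) = 11
O(t) = 13
O(103) - 69*u(6, 13) = 13 - 69*11 = 13 - 1*759 = 13 - 759 = -746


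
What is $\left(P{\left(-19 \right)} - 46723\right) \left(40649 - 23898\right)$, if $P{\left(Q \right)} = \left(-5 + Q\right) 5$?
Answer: $-784667093$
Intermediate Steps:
$P{\left(Q \right)} = -25 + 5 Q$
$\left(P{\left(-19 \right)} - 46723\right) \left(40649 - 23898\right) = \left(\left(-25 + 5 \left(-19\right)\right) - 46723\right) \left(40649 - 23898\right) = \left(\left(-25 - 95\right) - 46723\right) 16751 = \left(-120 - 46723\right) 16751 = \left(-46843\right) 16751 = -784667093$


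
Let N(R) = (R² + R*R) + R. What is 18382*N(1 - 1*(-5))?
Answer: 1433796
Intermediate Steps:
N(R) = R + 2*R² (N(R) = (R² + R²) + R = 2*R² + R = R + 2*R²)
18382*N(1 - 1*(-5)) = 18382*((1 - 1*(-5))*(1 + 2*(1 - 1*(-5)))) = 18382*((1 + 5)*(1 + 2*(1 + 5))) = 18382*(6*(1 + 2*6)) = 18382*(6*(1 + 12)) = 18382*(6*13) = 18382*78 = 1433796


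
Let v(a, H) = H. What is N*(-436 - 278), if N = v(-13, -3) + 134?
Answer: -93534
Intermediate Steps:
N = 131 (N = -3 + 134 = 131)
N*(-436 - 278) = 131*(-436 - 278) = 131*(-714) = -93534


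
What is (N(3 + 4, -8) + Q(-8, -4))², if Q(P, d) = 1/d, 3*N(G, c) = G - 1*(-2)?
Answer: 121/16 ≈ 7.5625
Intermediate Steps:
N(G, c) = ⅔ + G/3 (N(G, c) = (G - 1*(-2))/3 = (G + 2)/3 = (2 + G)/3 = ⅔ + G/3)
(N(3 + 4, -8) + Q(-8, -4))² = ((⅔ + (3 + 4)/3) + 1/(-4))² = ((⅔ + (⅓)*7) - ¼)² = ((⅔ + 7/3) - ¼)² = (3 - ¼)² = (11/4)² = 121/16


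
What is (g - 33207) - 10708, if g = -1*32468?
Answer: -76383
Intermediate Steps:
g = -32468
(g - 33207) - 10708 = (-32468 - 33207) - 10708 = -65675 - 10708 = -76383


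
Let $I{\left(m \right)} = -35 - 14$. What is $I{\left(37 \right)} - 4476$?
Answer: $-4525$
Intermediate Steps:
$I{\left(m \right)} = -49$ ($I{\left(m \right)} = -35 - 14 = -49$)
$I{\left(37 \right)} - 4476 = -49 - 4476 = -4525$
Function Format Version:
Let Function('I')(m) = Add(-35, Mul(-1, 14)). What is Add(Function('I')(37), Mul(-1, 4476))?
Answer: -4525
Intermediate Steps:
Function('I')(m) = -49 (Function('I')(m) = Add(-35, -14) = -49)
Add(Function('I')(37), Mul(-1, 4476)) = Add(-49, Mul(-1, 4476)) = Add(-49, -4476) = -4525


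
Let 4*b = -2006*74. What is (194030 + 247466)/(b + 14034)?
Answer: -441496/23077 ≈ -19.131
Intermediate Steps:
b = -37111 (b = (-2006*74)/4 = (¼)*(-148444) = -37111)
(194030 + 247466)/(b + 14034) = (194030 + 247466)/(-37111 + 14034) = 441496/(-23077) = 441496*(-1/23077) = -441496/23077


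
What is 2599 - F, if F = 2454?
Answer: 145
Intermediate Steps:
2599 - F = 2599 - 1*2454 = 2599 - 2454 = 145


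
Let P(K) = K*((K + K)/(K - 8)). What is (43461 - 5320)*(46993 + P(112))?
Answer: 23420290345/13 ≈ 1.8016e+9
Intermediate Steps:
P(K) = 2*K²/(-8 + K) (P(K) = K*((2*K)/(-8 + K)) = K*(2*K/(-8 + K)) = 2*K²/(-8 + K))
(43461 - 5320)*(46993 + P(112)) = (43461 - 5320)*(46993 + 2*112²/(-8 + 112)) = 38141*(46993 + 2*12544/104) = 38141*(46993 + 2*12544*(1/104)) = 38141*(46993 + 3136/13) = 38141*(614045/13) = 23420290345/13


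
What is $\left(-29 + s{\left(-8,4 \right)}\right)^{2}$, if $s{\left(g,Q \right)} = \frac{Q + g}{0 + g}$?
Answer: $\frac{3249}{4} \approx 812.25$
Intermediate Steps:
$s{\left(g,Q \right)} = \frac{Q + g}{g}$
$\left(-29 + s{\left(-8,4 \right)}\right)^{2} = \left(-29 + \frac{4 - 8}{-8}\right)^{2} = \left(-29 - - \frac{1}{2}\right)^{2} = \left(-29 + \frac{1}{2}\right)^{2} = \left(- \frac{57}{2}\right)^{2} = \frac{3249}{4}$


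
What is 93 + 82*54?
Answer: 4521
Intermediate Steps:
93 + 82*54 = 93 + 4428 = 4521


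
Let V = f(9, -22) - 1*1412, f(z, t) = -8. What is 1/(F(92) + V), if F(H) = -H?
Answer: -1/1512 ≈ -0.00066138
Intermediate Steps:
V = -1420 (V = -8 - 1*1412 = -8 - 1412 = -1420)
1/(F(92) + V) = 1/(-1*92 - 1420) = 1/(-92 - 1420) = 1/(-1512) = -1/1512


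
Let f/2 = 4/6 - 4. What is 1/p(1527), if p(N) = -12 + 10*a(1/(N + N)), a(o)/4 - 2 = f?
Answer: -3/596 ≈ -0.0050336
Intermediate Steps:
f = -20/3 (f = 2*(4/6 - 4) = 2*(4*(1/6) - 4) = 2*(2/3 - 4) = 2*(-10/3) = -20/3 ≈ -6.6667)
a(o) = -56/3 (a(o) = 8 + 4*(-20/3) = 8 - 80/3 = -56/3)
p(N) = -596/3 (p(N) = -12 + 10*(-56/3) = -12 - 560/3 = -596/3)
1/p(1527) = 1/(-596/3) = -3/596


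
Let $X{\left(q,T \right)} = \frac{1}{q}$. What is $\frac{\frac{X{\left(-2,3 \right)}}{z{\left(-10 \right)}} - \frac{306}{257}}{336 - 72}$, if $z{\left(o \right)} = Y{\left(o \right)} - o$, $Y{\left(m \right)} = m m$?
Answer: $- \frac{67577}{14926560} \approx -0.0045273$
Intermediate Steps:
$Y{\left(m \right)} = m^{2}$
$z{\left(o \right)} = o^{2} - o$
$\frac{\frac{X{\left(-2,3 \right)}}{z{\left(-10 \right)}} - \frac{306}{257}}{336 - 72} = \frac{\frac{1}{\left(-2\right) \left(- 10 \left(-1 - 10\right)\right)} - \frac{306}{257}}{336 - 72} = \frac{- \frac{1}{2 \left(\left(-10\right) \left(-11\right)\right)} - \frac{306}{257}}{264} = \left(- \frac{1}{2 \cdot 110} - \frac{306}{257}\right) \frac{1}{264} = \left(\left(- \frac{1}{2}\right) \frac{1}{110} - \frac{306}{257}\right) \frac{1}{264} = \left(- \frac{1}{220} - \frac{306}{257}\right) \frac{1}{264} = \left(- \frac{67577}{56540}\right) \frac{1}{264} = - \frac{67577}{14926560}$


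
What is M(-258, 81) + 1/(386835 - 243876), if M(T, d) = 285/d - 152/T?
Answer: 227257544/55325133 ≈ 4.1077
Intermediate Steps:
M(T, d) = -152/T + 285/d
M(-258, 81) + 1/(386835 - 243876) = (-152/(-258) + 285/81) + 1/(386835 - 243876) = (-152*(-1/258) + 285*(1/81)) + 1/142959 = (76/129 + 95/27) + 1/142959 = 4769/1161 + 1/142959 = 227257544/55325133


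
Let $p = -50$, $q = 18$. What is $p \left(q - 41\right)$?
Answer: $1150$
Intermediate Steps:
$p \left(q - 41\right) = - 50 \left(18 - 41\right) = \left(-50\right) \left(-23\right) = 1150$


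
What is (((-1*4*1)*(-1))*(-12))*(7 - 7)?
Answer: 0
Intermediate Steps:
(((-1*4*1)*(-1))*(-12))*(7 - 7) = ((-4*1*(-1))*(-12))*0 = (-4*(-1)*(-12))*0 = (4*(-12))*0 = -48*0 = 0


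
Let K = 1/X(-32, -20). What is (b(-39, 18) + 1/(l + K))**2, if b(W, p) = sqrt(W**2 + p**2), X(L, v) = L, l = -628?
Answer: 745175960629/403889409 - 64*sqrt(205)/6699 ≈ 1844.9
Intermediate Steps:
K = -1/32 (K = 1/(-32) = -1/32 ≈ -0.031250)
(b(-39, 18) + 1/(l + K))**2 = (sqrt((-39)**2 + 18**2) + 1/(-628 - 1/32))**2 = (sqrt(1521 + 324) + 1/(-20097/32))**2 = (sqrt(1845) - 32/20097)**2 = (3*sqrt(205) - 32/20097)**2 = (-32/20097 + 3*sqrt(205))**2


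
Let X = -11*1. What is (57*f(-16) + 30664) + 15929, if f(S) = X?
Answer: 45966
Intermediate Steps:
X = -11
f(S) = -11
(57*f(-16) + 30664) + 15929 = (57*(-11) + 30664) + 15929 = (-627 + 30664) + 15929 = 30037 + 15929 = 45966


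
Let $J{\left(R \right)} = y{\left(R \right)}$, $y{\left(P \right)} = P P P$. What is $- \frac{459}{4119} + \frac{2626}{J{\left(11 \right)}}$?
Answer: $\frac{3401855}{1827463} \approx 1.8615$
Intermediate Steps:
$y{\left(P \right)} = P^{3}$ ($y{\left(P \right)} = P^{2} P = P^{3}$)
$J{\left(R \right)} = R^{3}$
$- \frac{459}{4119} + \frac{2626}{J{\left(11 \right)}} = - \frac{459}{4119} + \frac{2626}{11^{3}} = \left(-459\right) \frac{1}{4119} + \frac{2626}{1331} = - \frac{153}{1373} + 2626 \cdot \frac{1}{1331} = - \frac{153}{1373} + \frac{2626}{1331} = \frac{3401855}{1827463}$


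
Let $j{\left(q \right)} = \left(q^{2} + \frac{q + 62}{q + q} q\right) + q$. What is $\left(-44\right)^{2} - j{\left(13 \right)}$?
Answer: $\frac{3433}{2} \approx 1716.5$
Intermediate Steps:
$j{\left(q \right)} = 31 + q^{2} + \frac{3 q}{2}$ ($j{\left(q \right)} = \left(q^{2} + \frac{62 + q}{2 q} q\right) + q = \left(q^{2} + \left(31 + \frac{q}{2}\right)\right) + q = \left(31 + q^{2} + \frac{q}{2}\right) + q = 31 + q^{2} + \frac{3 q}{2}$)
$\left(-44\right)^{2} - j{\left(13 \right)} = \left(-44\right)^{2} - \left(31 + 13^{2} + \frac{3}{2} \cdot 13\right) = 1936 - \left(31 + 169 + \frac{39}{2}\right) = 1936 - \frac{439}{2} = \frac{3433}{2}$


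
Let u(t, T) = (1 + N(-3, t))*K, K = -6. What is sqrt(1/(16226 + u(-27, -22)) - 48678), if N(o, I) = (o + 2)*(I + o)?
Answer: I*sqrt(3130988427190)/8020 ≈ 220.63*I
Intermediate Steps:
N(o, I) = (2 + o)*(I + o)
u(t, T) = -24 + 6*t (u(t, T) = (1 + ((-3)**2 + 2*t + 2*(-3) + t*(-3)))*(-6) = (1 + (9 + 2*t - 6 - 3*t))*(-6) = (1 + (3 - t))*(-6) = (4 - t)*(-6) = -24 + 6*t)
sqrt(1/(16226 + u(-27, -22)) - 48678) = sqrt(1/(16226 + (-24 + 6*(-27))) - 48678) = sqrt(1/(16226 + (-24 - 162)) - 48678) = sqrt(1/(16226 - 186) - 48678) = sqrt(1/16040 - 48678) = sqrt(-780795119/16040) = I*sqrt(3130988427190)/8020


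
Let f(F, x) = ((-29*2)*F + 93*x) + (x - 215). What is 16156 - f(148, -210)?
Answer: 44695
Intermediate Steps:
f(F, x) = -215 - 58*F + 94*x (f(F, x) = (-58*F + 93*x) + (-215 + x) = -215 - 58*F + 94*x)
16156 - f(148, -210) = 16156 - (-215 - 58*148 + 94*(-210)) = 16156 - (-215 - 8584 - 19740) = 16156 - 1*(-28539) = 16156 + 28539 = 44695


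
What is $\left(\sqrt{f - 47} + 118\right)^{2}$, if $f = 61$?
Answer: $\left(118 + \sqrt{14}\right)^{2} \approx 14821.0$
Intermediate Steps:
$\left(\sqrt{f - 47} + 118\right)^{2} = \left(\sqrt{61 - 47} + 118\right)^{2} = \left(\sqrt{14} + 118\right)^{2} = \left(118 + \sqrt{14}\right)^{2}$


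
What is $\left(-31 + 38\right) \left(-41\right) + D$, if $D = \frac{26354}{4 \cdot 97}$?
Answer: $- \frac{42501}{194} \approx -219.08$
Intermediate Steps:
$D = \frac{13177}{194}$ ($D = \frac{26354}{388} = 26354 \cdot \frac{1}{388} = \frac{13177}{194} \approx 67.923$)
$\left(-31 + 38\right) \left(-41\right) + D = \left(-31 + 38\right) \left(-41\right) + \frac{13177}{194} = 7 \left(-41\right) + \frac{13177}{194} = -287 + \frac{13177}{194} = - \frac{42501}{194}$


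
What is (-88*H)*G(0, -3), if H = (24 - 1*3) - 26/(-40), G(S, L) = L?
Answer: 28578/5 ≈ 5715.6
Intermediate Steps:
H = 433/20 (H = (24 - 3) - 26*(-1/40) = 21 + 13/20 = 433/20 ≈ 21.650)
(-88*H)*G(0, -3) = -88*433/20*(-3) = -9526/5*(-3) = 28578/5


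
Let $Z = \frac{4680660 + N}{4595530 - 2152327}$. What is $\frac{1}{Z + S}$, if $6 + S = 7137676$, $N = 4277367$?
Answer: $\frac{814401}{5812928571679} \approx 1.401 \cdot 10^{-7}$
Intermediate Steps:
$S = 7137670$ ($S = -6 + 7137676 = 7137670$)
$Z = \frac{2986009}{814401}$ ($Z = \frac{4680660 + 4277367}{4595530 - 2152327} = \frac{8958027}{2443203} = 8958027 \cdot \frac{1}{2443203} = \frac{2986009}{814401} \approx 3.6665$)
$\frac{1}{Z + S} = \frac{1}{\frac{2986009}{814401} + 7137670} = \frac{1}{\frac{5812928571679}{814401}} = \frac{814401}{5812928571679}$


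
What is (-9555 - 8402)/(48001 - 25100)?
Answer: -17957/22901 ≈ -0.78411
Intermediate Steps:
(-9555 - 8402)/(48001 - 25100) = -17957/22901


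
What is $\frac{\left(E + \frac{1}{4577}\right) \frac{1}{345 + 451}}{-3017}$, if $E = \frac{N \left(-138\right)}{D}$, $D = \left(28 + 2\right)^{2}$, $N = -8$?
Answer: $- \frac{421159}{824385897300} \approx -5.1088 \cdot 10^{-7}$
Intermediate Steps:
$D = 900$ ($D = 30^{2} = 900$)
$E = \frac{92}{75}$ ($E = \frac{\left(-8\right) \left(-138\right)}{900} = 1104 \cdot \frac{1}{900} = \frac{92}{75} \approx 1.2267$)
$\frac{\left(E + \frac{1}{4577}\right) \frac{1}{345 + 451}}{-3017} = \frac{\left(\frac{92}{75} + \frac{1}{4577}\right) \frac{1}{345 + 451}}{-3017} = \frac{\frac{92}{75} + \frac{1}{4577}}{796} \left(- \frac{1}{3017}\right) = \frac{421159}{343275} \cdot \frac{1}{796} \left(- \frac{1}{3017}\right) = \frac{421159}{273246900} \left(- \frac{1}{3017}\right) = - \frac{421159}{824385897300}$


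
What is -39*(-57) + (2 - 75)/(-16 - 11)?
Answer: 60094/27 ≈ 2225.7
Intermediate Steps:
-39*(-57) + (2 - 75)/(-16 - 11) = 2223 - 73/(-27) = 2223 - 73*(-1/27) = 2223 + 73/27 = 60094/27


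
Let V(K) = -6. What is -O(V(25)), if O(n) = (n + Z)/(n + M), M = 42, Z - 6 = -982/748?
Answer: 491/13464 ≈ 0.036468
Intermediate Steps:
Z = 1753/374 (Z = 6 - 982/748 = 6 - 982*1/748 = 6 - 491/374 = 1753/374 ≈ 4.6872)
O(n) = (1753/374 + n)/(42 + n) (O(n) = (n + 1753/374)/(n + 42) = (1753/374 + n)/(42 + n))
-O(V(25)) = -(1753/374 - 6)/(42 - 6) = -(-491)/(36*374) = -1*(-491/13464) = 491/13464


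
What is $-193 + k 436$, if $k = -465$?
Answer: $-202933$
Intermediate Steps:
$-193 + k 436 = -193 - 202740 = -202933$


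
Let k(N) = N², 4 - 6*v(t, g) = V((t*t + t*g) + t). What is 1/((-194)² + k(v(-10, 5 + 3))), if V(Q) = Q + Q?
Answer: 9/338788 ≈ 2.6565e-5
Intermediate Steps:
V(Q) = 2*Q
v(t, g) = ⅔ - t/3 - t²/3 - g*t/3 (v(t, g) = ⅔ - ((t*t + t*g) + t)/3 = ⅔ - ((t² + g*t) + t)/3 = ⅔ - (t + t² + g*t)/3 = ⅔ - (2*t + 2*t² + 2*g*t)/6 = ⅔ + (-t/3 - t²/3 - g*t/3) = ⅔ - t/3 - t²/3 - g*t/3)
1/((-194)² + k(v(-10, 5 + 3))) = 1/((-194)² + (⅔ - ⅓*(-10)*(1 + (5 + 3) - 10))²) = 1/(37636 + (⅔ - ⅓*(-10)*(1 + 8 - 10))²) = 1/(37636 + (⅔ - ⅓*(-10)*(-1))²) = 1/(37636 + (⅔ - 10/3)²) = 1/(37636 + (-8/3)²) = 1/(37636 + 64/9) = 1/(338788/9) = 9/338788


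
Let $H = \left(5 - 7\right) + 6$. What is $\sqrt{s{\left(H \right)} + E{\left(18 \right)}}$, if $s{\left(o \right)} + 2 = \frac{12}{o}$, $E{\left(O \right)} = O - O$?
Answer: $1$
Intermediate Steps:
$H = 4$ ($H = -2 + 6 = 4$)
$E{\left(O \right)} = 0$
$s{\left(o \right)} = -2 + \frac{12}{o}$
$\sqrt{s{\left(H \right)} + E{\left(18 \right)}} = \sqrt{\left(-2 + \frac{12}{4}\right) + 0} = \sqrt{\left(-2 + 12 \cdot \frac{1}{4}\right) + 0} = \sqrt{\left(-2 + 3\right) + 0} = \sqrt{1 + 0} = \sqrt{1} = 1$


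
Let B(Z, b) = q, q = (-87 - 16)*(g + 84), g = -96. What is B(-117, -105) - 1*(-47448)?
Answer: 48684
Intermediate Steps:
q = 1236 (q = (-87 - 16)*(-96 + 84) = -103*(-12) = 1236)
B(Z, b) = 1236
B(-117, -105) - 1*(-47448) = 1236 - 1*(-47448) = 1236 + 47448 = 48684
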